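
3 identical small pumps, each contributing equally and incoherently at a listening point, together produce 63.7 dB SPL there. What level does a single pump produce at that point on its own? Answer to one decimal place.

58.9 dB SPL

3 equal incoherent sources add 10·log₁₀(3) = 4.77 dB over one source.
L_one = 63.7 − 4.77 = 58.9 dB SPL.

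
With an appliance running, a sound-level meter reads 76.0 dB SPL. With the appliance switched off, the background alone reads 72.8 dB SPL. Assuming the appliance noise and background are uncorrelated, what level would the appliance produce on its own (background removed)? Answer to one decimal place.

73.2 dB SPL

Subtract intensities: L_src = 10·log₁₀(10^(L_total/10) − 10^(L_bg/10)).
L_src = 10·log₁₀(10^(76.0/10) − 10^(72.8/10)) = 10·log₁₀(20760000) = 73.2 dB SPL.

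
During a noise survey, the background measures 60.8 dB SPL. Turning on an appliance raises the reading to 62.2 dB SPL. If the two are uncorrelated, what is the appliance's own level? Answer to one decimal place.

Background correction is a power subtraction:
L_src = 10·log₁₀(10^(62.2/10) − 10^(60.8/10)) = 10·log₁₀(457300) = 56.6 dB SPL.

56.6 dB SPL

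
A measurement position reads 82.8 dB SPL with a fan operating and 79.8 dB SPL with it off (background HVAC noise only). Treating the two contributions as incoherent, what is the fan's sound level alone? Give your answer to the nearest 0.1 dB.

Subtract intensities: L_src = 10·log₁₀(10^(L_total/10) − 10^(L_bg/10)).
L_src = 10·log₁₀(10^(82.8/10) − 10^(79.8/10)) = 10·log₁₀(95050000) = 79.8 dB SPL.

79.8 dB SPL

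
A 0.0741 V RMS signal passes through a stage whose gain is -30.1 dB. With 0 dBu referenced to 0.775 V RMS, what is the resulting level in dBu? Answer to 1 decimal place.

-50.5 dBu

Input level: 20·log₁₀(0.0741/0.775) = -20.39 dBu.
Output: -20.39 − 30.1 = -50.5 dBu.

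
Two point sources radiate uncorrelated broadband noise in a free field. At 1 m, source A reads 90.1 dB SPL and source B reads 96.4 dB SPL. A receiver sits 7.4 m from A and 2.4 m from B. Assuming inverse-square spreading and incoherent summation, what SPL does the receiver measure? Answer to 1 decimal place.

At the listener: L_A = 90.1 − 20·log₁₀(7.4) = 72.72 dB; L_B = 96.4 − 20·log₁₀(2.4) = 88.80 dB.
Combined: 10·log₁₀(10^(72.72/10)+10^(88.80/10)) = 88.9 dB SPL.

88.9 dB SPL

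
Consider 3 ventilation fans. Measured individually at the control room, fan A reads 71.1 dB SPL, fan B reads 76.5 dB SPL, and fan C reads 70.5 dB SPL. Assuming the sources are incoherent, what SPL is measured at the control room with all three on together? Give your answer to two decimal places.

78.37 dB SPL

Incoherent sources sum as intensities:
L_total = 10·log₁₀(10^(71.1/10) + 10^(76.5/10) + 10^(70.5/10)) = 10·log₁₀(68770000) = 78.37 dB SPL.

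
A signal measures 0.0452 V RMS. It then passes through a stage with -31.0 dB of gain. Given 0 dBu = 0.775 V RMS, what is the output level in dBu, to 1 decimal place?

-55.7 dBu

Input level: 20·log₁₀(0.0452/0.775) = -24.68 dBu.
Output: -24.68 − 31.0 = -55.7 dBu.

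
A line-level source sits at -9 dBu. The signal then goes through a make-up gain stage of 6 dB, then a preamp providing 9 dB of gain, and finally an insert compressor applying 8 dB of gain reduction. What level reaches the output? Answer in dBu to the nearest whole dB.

-2 dBu

In dB, series stages simply add:
-9 + 6 + 9 − 8 = -2 dBu.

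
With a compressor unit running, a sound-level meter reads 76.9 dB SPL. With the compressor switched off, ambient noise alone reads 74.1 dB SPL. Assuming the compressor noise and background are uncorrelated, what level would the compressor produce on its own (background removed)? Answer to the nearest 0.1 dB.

Background correction is a power subtraction:
L_src = 10·log₁₀(10^(76.9/10) − 10^(74.1/10)) = 10·log₁₀(23270000) = 73.7 dB SPL.

73.7 dB SPL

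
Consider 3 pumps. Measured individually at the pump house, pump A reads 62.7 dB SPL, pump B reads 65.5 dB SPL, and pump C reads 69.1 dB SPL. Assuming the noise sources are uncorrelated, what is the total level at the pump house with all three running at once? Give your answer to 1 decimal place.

Incoherent sources sum as intensities:
L_total = 10·log₁₀(10^(62.7/10) + 10^(65.5/10) + 10^(69.1/10)) = 10·log₁₀(13540000) = 71.3 dB SPL.

71.3 dB SPL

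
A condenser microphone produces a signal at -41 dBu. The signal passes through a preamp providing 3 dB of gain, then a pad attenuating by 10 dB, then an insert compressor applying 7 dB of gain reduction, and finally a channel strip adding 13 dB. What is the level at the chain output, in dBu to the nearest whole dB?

Gain stages sum in dB:
-41 + 3 − 10 − 7 + 13 = -42 dBu.

-42 dBu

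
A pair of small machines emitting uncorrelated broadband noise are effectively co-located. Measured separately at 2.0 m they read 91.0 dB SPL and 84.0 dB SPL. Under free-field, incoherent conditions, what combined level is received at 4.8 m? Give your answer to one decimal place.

84.2 dB SPL

Combined at 2.0 m: 10·log₁₀(10^(91.0/10)+10^(84.0/10)) = 91.79 dB SPL.
Then apply −20·log₁₀(4.8/2.0) = -7.60 dB → 84.2 dB SPL.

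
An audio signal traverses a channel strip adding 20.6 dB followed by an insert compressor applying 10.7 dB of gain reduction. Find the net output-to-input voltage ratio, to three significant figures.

Net gain = 20.6 + (−10.7) = 9.9 dB.
Voltage ratio = 10^(9.9/20) = 3.13.

3.13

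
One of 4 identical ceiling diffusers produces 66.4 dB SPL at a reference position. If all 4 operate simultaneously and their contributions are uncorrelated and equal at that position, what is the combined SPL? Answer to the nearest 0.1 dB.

4 equal incoherent sources raise the level by 10·log₁₀(4) = 6.02 dB.
L_total = 66.4 + 6.02 = 72.4 dB SPL.

72.4 dB SPL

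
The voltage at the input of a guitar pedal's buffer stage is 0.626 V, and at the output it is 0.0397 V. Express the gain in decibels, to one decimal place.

Voltage ratio → dB uses the 20·log₁₀ form:
20·log₁₀(0.0397/0.626) = 20·log₁₀(0.06342) = -24.0 dB.

-24.0 dB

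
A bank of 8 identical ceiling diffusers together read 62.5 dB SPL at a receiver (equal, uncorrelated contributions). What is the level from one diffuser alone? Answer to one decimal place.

53.5 dB SPL

8 equal incoherent sources add 10·log₁₀(8) = 9.03 dB over one source.
L_one = 62.5 − 9.03 = 53.5 dB SPL.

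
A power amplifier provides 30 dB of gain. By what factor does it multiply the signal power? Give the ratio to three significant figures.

1000

Power ratio = 10^(dB/10).
10^(30/10) = 10^(3.000) = 1000.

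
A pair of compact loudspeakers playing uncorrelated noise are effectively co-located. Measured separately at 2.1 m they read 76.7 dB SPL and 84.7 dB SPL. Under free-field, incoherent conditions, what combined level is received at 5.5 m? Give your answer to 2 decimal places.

Combined at 2.1 m: 10·log₁₀(10^(76.7/10)+10^(84.7/10)) = 85.339 dB SPL.
Then apply −20·log₁₀(5.5/2.1) = -8.363 dB → 76.98 dB SPL.

76.98 dB SPL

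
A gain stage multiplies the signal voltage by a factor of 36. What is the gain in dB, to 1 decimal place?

31.1 dB

Voltage is an amplitude quantity, so gain = 20·log₁₀(V_out/V_in).
20·log₁₀(36) = 31.1 dB.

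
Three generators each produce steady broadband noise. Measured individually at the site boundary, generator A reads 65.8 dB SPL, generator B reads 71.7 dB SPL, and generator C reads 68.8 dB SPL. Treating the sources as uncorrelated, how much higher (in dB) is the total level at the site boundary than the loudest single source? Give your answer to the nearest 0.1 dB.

2.5 dB

Incoherent sources sum as intensities:
L_total = 10·log₁₀(10^(65.8/10) + 10^(71.7/10) + 10^(68.8/10)) = 74.18 dB SPL.
Excess over the loudest (71.7 dB): 74.18 − 71.7 = 2.5 dB.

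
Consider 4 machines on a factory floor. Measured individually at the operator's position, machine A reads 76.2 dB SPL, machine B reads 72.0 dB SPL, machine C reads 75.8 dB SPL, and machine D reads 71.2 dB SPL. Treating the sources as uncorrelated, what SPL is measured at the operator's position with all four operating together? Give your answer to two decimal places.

80.36 dB SPL

Incoherent sources sum as intensities:
L_total = 10·log₁₀(10^(76.2/10) + 10^(72.0/10) + 10^(75.8/10) + 10^(71.2/10)) = 10·log₁₀(108700000) = 80.36 dB SPL.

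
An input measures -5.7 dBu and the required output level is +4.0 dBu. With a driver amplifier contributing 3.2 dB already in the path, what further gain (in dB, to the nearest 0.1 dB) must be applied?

6.5 dB

The required make-up gain is the shortfall in the dB sum.
G = +4.0 − (-5.7) − 3.2 = 6.5 dB.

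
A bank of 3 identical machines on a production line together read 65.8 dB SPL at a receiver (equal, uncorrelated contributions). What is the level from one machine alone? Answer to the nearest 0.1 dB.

3 equal incoherent sources add 10·log₁₀(3) = 4.77 dB over one source.
L_one = 65.8 − 4.77 = 61.0 dB SPL.

61.0 dB SPL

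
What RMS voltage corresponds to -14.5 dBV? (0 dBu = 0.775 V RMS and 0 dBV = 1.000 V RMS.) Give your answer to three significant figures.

0.188 V

V = 1.000 V × 10^(-14.5/20).
= 1.000 × 0.1884 = 0.188 V.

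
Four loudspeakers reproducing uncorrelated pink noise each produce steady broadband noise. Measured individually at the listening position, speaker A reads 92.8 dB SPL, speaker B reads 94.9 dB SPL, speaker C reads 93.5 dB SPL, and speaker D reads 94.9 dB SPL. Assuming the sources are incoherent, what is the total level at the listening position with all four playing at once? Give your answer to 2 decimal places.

Incoherent sources sum as intensities:
L_total = 10·log₁₀(10^(92.8/10) + 10^(94.9/10) + 10^(93.5/10) + 10^(94.9/10)) = 10·log₁₀(10325000000) = 100.14 dB SPL.

100.14 dB SPL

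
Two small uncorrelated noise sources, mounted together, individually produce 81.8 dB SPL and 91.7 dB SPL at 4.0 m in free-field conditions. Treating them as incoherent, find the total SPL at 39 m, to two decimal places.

72.34 dB SPL

Combined at 4.0 m: 10·log₁₀(10^(81.8/10)+10^(91.7/10)) = 92.123 dB SPL.
Then apply −20·log₁₀(39/4.0) = -19.780 dB → 72.34 dB SPL.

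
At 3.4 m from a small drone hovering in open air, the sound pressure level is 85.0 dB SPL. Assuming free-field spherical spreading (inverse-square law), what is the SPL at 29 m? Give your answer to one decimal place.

Free-field point source: level drops by 20·log₁₀ of the distance ratio.
ΔL = −20·log₁₀(29/3.4) = -18.62 dB, so L₂ = 85.0 + (-18.62) = 66.4 dB SPL.

66.4 dB SPL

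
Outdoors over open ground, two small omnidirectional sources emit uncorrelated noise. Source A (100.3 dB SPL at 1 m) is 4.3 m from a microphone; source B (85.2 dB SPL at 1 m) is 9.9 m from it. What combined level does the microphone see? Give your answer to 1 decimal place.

87.7 dB SPL

At the listener: L_A = 100.3 − 20·log₁₀(4.3) = 87.63 dB; L_B = 85.2 − 20·log₁₀(9.9) = 65.29 dB.
Combined: 10·log₁₀(10^(87.63/10)+10^(65.29/10)) = 87.7 dB SPL.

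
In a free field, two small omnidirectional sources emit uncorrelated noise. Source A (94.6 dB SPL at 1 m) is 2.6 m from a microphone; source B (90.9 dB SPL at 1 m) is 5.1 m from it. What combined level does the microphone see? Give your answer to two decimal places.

At the listener: L_A = 94.6 − 20·log₁₀(2.6) = 86.301 dB; L_B = 90.9 − 20·log₁₀(5.1) = 76.749 dB.
Combined: 10·log₁₀(10^(86.301/10)+10^(76.749/10)) = 86.76 dB SPL.

86.76 dB SPL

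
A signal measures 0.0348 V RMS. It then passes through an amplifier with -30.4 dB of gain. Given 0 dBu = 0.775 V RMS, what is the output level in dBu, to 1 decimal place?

Input level: 20·log₁₀(0.0348/0.775) = -26.95 dBu.
Output: -26.95 − 30.4 = -57.4 dBu.

-57.4 dBu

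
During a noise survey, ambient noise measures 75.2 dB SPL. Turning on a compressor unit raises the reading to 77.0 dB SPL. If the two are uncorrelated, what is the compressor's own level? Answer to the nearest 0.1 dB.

Remove the background by subtracting linear intensities:
L_src = 10·log₁₀(10^(77.0/10) − 10^(75.2/10)) = 10·log₁₀(17010000) = 72.3 dB SPL.

72.3 dB SPL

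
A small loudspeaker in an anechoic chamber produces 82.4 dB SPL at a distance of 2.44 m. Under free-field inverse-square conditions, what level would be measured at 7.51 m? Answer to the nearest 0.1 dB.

For a point source in a free field, ΔL = −20·log₁₀(d₂/d₁).
ΔL = −20·log₁₀(7.51/2.44) = -9.77 dB, so L₂ = 82.4 + (-9.77) = 72.6 dB SPL.

72.6 dB SPL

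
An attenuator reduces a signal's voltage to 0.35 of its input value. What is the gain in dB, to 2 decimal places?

For a voltage ratio, dB = 20·log₁₀(V₂/V₁).
20·log₁₀(0.35) = -9.12 dB.

-9.12 dB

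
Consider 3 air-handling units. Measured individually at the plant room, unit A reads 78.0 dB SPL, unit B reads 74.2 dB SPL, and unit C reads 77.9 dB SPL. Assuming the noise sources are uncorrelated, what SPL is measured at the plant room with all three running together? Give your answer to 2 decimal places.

81.79 dB SPL

Incoherent sources sum as intensities:
L_total = 10·log₁₀(10^(78.0/10) + 10^(74.2/10) + 10^(77.9/10)) = 10·log₁₀(151100000) = 81.79 dB SPL.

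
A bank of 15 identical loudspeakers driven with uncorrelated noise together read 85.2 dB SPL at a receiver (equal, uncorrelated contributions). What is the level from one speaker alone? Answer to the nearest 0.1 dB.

73.4 dB SPL

15 equal incoherent sources add 10·log₁₀(15) = 11.76 dB over one source.
L_one = 85.2 − 11.76 = 73.4 dB SPL.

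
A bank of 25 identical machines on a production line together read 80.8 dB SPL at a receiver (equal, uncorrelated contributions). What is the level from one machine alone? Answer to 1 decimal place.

25 equal incoherent sources add 10·log₁₀(25) = 13.98 dB over one source.
L_one = 80.8 − 13.98 = 66.8 dB SPL.

66.8 dB SPL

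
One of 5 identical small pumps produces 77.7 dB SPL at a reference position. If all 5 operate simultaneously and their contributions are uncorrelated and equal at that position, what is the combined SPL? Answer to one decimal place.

84.7 dB SPL

5 equal incoherent sources raise the level by 10·log₁₀(5) = 6.99 dB.
L_total = 77.7 + 6.99 = 84.7 dB SPL.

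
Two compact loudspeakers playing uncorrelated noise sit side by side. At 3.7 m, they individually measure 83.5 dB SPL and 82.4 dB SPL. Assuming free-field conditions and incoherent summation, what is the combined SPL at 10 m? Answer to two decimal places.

Combined at 3.7 m: 10·log₁₀(10^(83.5/10)+10^(82.4/10)) = 85.995 dB SPL.
Then apply −20·log₁₀(10/3.7) = -8.636 dB → 77.36 dB SPL.

77.36 dB SPL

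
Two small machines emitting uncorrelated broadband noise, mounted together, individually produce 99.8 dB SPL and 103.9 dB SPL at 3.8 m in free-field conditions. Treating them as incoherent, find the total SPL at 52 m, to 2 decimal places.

Combined at 3.8 m: 10·log₁₀(10^(99.8/10)+10^(103.9/10)) = 105.327 dB SPL.
Then apply −20·log₁₀(52/3.8) = -22.724 dB → 82.60 dB SPL.

82.60 dB SPL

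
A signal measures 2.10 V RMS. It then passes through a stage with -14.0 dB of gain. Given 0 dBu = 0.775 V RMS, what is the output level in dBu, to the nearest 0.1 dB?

Input level: 20·log₁₀(2.10/0.775) = 8.66 dBu.
Output: 8.66 − 14.0 = -5.3 dBu.

-5.3 dBu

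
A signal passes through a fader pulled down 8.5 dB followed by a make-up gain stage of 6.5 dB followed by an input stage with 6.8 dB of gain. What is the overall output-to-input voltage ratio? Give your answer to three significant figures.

1.74

Net gain = (−8.5) + 6.5 + 6.8 = 4.8 dB.
Voltage ratio = 10^(4.8/20) = 1.74.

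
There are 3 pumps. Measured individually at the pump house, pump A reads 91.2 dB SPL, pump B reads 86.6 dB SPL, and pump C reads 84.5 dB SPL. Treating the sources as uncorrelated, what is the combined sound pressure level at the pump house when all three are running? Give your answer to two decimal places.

Uncorrelated sources add in intensity (power), not in dB.
L_total = 10·log₁₀(10^(91.2/10) + 10^(86.6/10) + 10^(84.5/10)) = 10·log₁₀(2057000000) = 93.13 dB SPL.

93.13 dB SPL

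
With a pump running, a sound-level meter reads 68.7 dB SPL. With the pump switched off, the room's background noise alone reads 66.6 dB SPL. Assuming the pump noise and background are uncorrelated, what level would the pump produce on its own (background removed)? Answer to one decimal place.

Remove the background by subtracting linear intensities:
L_src = 10·log₁₀(10^(68.7/10) − 10^(66.6/10)) = 10·log₁₀(2842000) = 64.5 dB SPL.

64.5 dB SPL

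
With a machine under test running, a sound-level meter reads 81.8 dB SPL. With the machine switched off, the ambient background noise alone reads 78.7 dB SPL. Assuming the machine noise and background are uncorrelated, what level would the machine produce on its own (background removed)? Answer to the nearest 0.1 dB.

Background correction is a power subtraction:
L_src = 10·log₁₀(10^(81.8/10) − 10^(78.7/10)) = 10·log₁₀(77230000) = 78.9 dB SPL.

78.9 dB SPL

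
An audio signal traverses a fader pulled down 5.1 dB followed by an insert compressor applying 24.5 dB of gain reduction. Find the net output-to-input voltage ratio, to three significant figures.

0.0331

Net gain = (−5.1) + (−24.5) = -29.6 dB.
Voltage ratio = 10^(-29.6/20) = 0.0331.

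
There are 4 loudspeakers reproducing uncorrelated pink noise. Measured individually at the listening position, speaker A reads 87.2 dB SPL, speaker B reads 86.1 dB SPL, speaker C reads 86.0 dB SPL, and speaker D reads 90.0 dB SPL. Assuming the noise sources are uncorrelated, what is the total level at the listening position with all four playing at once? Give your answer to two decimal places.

93.67 dB SPL

Add the sources as powers (linear), then convert back to dB:
L_total = 10·log₁₀(10^(87.2/10) + 10^(86.1/10) + 10^(86.0/10) + 10^(90.0/10)) = 10·log₁₀(2330000000) = 93.67 dB SPL.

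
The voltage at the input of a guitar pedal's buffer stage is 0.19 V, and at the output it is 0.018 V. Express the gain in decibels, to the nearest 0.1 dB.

Voltage ratio → dB uses the 20·log₁₀ form:
20·log₁₀(0.018/0.19) = 20·log₁₀(0.09474) = -20.5 dB.

-20.5 dB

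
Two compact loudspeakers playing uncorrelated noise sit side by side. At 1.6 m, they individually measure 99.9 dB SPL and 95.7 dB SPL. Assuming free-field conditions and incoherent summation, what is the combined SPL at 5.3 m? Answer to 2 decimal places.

90.90 dB SPL

Combined at 1.6 m: 10·log₁₀(10^(99.9/10)+10^(95.7/10)) = 101.299 dB SPL.
Then apply −20·log₁₀(5.3/1.6) = -10.403 dB → 90.90 dB SPL.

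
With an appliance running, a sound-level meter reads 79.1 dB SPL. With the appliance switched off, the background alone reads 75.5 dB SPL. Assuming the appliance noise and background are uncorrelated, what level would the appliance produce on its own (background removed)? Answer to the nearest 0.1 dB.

76.6 dB SPL

Background correction is a power subtraction:
L_src = 10·log₁₀(10^(79.1/10) − 10^(75.5/10)) = 10·log₁₀(45800000) = 76.6 dB SPL.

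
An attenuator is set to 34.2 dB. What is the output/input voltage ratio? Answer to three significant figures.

0.0195

Voltage ratio = 10^(dB/20).
10^(-34.2/20) = 10^(-1.710) = 0.0195.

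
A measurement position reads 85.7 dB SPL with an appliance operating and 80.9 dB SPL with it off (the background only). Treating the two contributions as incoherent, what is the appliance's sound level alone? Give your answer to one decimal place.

Remove the background by subtracting linear intensities:
L_src = 10·log₁₀(10^(85.7/10) − 10^(80.9/10)) = 10·log₁₀(248500000) = 84.0 dB SPL.

84.0 dB SPL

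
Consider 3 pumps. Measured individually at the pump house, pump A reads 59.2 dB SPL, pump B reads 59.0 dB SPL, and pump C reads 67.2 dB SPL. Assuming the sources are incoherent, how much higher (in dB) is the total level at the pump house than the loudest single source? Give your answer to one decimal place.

1.2 dB

Uncorrelated sources add in intensity (power), not in dB.
L_total = 10·log₁₀(10^(59.2/10) + 10^(59.0/10) + 10^(67.2/10)) = 68.37 dB SPL.
Excess over the loudest (67.2 dB): 68.37 − 67.2 = 1.2 dB.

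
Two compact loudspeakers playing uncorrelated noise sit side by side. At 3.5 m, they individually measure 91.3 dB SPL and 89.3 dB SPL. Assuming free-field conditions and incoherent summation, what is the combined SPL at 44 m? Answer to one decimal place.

Combined at 3.5 m: 10·log₁₀(10^(91.3/10)+10^(89.3/10)) = 93.42 dB SPL.
Then apply −20·log₁₀(44/3.5) = -21.99 dB → 71.4 dB SPL.

71.4 dB SPL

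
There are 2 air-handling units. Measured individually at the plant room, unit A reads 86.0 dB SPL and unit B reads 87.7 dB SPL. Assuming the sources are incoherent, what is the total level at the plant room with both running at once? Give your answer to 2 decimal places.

Add the sources as powers (linear), then convert back to dB:
L_total = 10·log₁₀(10^(86.0/10) + 10^(87.7/10)) = 10·log₁₀(987000000) = 89.94 dB SPL.

89.94 dB SPL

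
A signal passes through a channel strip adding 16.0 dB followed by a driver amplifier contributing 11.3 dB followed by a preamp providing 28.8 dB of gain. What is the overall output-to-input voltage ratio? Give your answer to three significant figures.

Net gain = 16.0 + 11.3 + 28.8 = 56.1 dB.
Voltage ratio = 10^(56.1/20) = 638.

638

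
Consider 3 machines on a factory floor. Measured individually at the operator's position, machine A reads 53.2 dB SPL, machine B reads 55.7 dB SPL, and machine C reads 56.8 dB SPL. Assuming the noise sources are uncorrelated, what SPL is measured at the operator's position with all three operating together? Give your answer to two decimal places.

60.25 dB SPL

Add the sources as powers (linear), then convert back to dB:
L_total = 10·log₁₀(10^(53.2/10) + 10^(55.7/10) + 10^(56.8/10)) = 10·log₁₀(1059000) = 60.25 dB SPL.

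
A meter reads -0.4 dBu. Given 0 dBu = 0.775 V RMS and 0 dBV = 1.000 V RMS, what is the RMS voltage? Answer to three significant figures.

0.740 V

V = 0.775 V × 10^(-0.4/20).
= 0.775 × 0.9550 = 0.740 V.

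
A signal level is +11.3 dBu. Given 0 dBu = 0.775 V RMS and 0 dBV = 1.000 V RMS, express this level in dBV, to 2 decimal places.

+9.09 dBV

The offset between the scales is 20·log₁₀(0.775/1.000) = −2.214 dB.
So dBV = +11.3 − 2.214 = +9.09 dBV.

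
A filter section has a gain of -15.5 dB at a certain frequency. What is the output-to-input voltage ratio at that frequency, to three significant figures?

0.168

Voltage ratio = 10^(dB/20).
10^(-15.5/20) = 10^(-0.7750) = 0.168.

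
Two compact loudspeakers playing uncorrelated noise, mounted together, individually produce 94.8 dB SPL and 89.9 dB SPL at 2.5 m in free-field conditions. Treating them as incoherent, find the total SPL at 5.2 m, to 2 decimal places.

Combined at 2.5 m: 10·log₁₀(10^(94.8/10)+10^(89.9/10)) = 96.018 dB SPL.
Then apply −20·log₁₀(5.2/2.5) = -6.361 dB → 89.66 dB SPL.

89.66 dB SPL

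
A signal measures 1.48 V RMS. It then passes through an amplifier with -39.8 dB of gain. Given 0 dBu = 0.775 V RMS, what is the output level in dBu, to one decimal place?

Input level: 20·log₁₀(1.48/0.775) = 5.62 dBu.
Output: 5.62 − 39.8 = -34.2 dBu.

-34.2 dBu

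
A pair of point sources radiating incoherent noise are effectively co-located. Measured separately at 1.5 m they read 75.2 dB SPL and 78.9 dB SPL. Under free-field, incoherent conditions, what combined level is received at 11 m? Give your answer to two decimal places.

63.14 dB SPL

Combined at 1.5 m: 10·log₁₀(10^(75.2/10)+10^(78.9/10)) = 80.443 dB SPL.
Then apply −20·log₁₀(11/1.5) = -17.306 dB → 63.14 dB SPL.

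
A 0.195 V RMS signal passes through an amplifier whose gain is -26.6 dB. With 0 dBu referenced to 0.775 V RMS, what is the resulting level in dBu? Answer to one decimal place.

Input level: 20·log₁₀(0.195/0.775) = -11.99 dBu.
Output: -11.99 − 26.6 = -38.6 dBu.

-38.6 dBu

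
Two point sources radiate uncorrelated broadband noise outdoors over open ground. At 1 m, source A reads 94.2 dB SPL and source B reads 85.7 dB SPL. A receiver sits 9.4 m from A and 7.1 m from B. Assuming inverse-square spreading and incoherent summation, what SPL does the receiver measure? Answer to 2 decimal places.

At the listener: L_A = 94.2 − 20·log₁₀(9.4) = 74.737 dB; L_B = 85.7 − 20·log₁₀(7.1) = 68.675 dB.
Combined: 10·log₁₀(10^(74.737/10)+10^(68.675/10)) = 75.70 dB SPL.

75.70 dB SPL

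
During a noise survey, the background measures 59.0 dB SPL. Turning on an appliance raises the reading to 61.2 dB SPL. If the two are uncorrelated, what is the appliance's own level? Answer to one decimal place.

Subtract intensities: L_src = 10·log₁₀(10^(L_total/10) − 10^(L_bg/10)).
L_src = 10·log₁₀(10^(61.2/10) − 10^(59.0/10)) = 10·log₁₀(523900) = 57.2 dB SPL.

57.2 dB SPL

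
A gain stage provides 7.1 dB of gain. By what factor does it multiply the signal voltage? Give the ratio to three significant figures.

2.26

Voltage ratio = 10^(dB/20).
10^(7.1/20) = 10^(0.3550) = 2.26.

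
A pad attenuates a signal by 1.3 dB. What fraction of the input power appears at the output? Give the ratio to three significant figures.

Power ratio = 10^(dB/10).
10^(-1.3/10) = 10^(-0.1300) = 0.741.

0.741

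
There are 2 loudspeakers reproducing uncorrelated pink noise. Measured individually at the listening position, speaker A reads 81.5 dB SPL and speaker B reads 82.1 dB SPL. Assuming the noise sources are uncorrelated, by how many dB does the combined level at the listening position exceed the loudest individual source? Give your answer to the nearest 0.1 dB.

Add the sources as powers (linear), then convert back to dB:
L_total = 10·log₁₀(10^(81.5/10) + 10^(82.1/10)) = 84.82 dB SPL.
Excess over the loudest (82.1 dB): 84.82 − 82.1 = 2.7 dB.

2.7 dB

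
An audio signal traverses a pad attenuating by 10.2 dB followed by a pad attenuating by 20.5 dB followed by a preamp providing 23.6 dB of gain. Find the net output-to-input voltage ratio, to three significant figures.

0.442

Net gain = (−10.2) + (−20.5) + 23.6 = -7.1 dB.
Voltage ratio = 10^(-7.1/20) = 0.442.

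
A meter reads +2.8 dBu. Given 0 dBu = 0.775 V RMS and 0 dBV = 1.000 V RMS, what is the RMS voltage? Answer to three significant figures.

V = 0.775 V × 10^(+2.8/20).
= 0.775 × 1.380 = 1.07 V.

1.07 V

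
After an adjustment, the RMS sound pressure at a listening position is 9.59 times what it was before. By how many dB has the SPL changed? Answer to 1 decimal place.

SPL change from a pressure ratio uses the 20·log₁₀ form:
20·log₁₀(9.59) = 19.6 dB.

19.6 dB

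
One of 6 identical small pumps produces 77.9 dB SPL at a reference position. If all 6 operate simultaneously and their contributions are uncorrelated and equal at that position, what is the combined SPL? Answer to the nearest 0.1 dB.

85.7 dB SPL

6 equal incoherent sources raise the level by 10·log₁₀(6) = 7.78 dB.
L_total = 77.9 + 7.78 = 85.7 dB SPL.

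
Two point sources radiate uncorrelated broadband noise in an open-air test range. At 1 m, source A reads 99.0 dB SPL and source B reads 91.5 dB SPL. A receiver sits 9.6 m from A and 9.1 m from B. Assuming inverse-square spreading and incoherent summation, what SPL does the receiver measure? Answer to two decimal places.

At the listener: L_A = 99.0 − 20·log₁₀(9.6) = 79.355 dB; L_B = 91.5 − 20·log₁₀(9.1) = 72.319 dB.
Combined: 10·log₁₀(10^(79.355/10)+10^(72.319/10)) = 80.14 dB SPL.

80.14 dB SPL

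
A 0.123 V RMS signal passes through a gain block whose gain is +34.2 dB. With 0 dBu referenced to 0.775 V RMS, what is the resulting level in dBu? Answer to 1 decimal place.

+18.2 dBu

Input level: 20·log₁₀(0.123/0.775) = -15.99 dBu.
Output: -15.99 + 34.2 = +18.2 dBu.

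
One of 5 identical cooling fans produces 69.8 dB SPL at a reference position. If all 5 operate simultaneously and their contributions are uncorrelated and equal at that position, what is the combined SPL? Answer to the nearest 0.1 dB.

76.8 dB SPL

5 equal incoherent sources raise the level by 10·log₁₀(5) = 6.99 dB.
L_total = 69.8 + 6.99 = 76.8 dB SPL.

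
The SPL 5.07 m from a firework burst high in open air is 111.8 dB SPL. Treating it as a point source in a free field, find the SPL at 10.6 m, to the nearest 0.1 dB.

105.4 dB SPL

Inverse-square spreading gives ΔL = −20·log₁₀(d₂/d₁).
ΔL = −20·log₁₀(10.6/5.07) = -6.41 dB, so L₂ = 111.8 + (-6.41) = 105.4 dB SPL.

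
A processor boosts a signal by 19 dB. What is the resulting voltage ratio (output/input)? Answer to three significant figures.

8.91

Voltage ratio = 10^(dB/20).
10^(19/20) = 10^(0.9500) = 8.91.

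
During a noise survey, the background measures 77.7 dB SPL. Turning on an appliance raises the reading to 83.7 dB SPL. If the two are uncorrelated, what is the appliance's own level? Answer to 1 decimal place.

82.4 dB SPL

Background correction is a power subtraction:
L_src = 10·log₁₀(10^(83.7/10) − 10^(77.7/10)) = 10·log₁₀(175500000) = 82.4 dB SPL.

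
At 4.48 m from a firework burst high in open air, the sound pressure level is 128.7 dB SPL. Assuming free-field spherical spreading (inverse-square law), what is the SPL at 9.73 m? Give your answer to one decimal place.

Free-field point source: level drops by 20·log₁₀ of the distance ratio.
ΔL = −20·log₁₀(9.73/4.48) = -6.74 dB, so L₂ = 128.7 + (-6.74) = 122.0 dB SPL.

122.0 dB SPL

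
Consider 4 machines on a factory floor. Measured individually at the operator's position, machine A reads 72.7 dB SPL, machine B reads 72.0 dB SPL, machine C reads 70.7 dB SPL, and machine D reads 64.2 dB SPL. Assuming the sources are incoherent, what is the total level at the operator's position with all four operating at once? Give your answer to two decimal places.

Add the sources as powers (linear), then convert back to dB:
L_total = 10·log₁₀(10^(72.7/10) + 10^(72.0/10) + 10^(70.7/10) + 10^(64.2/10)) = 10·log₁₀(48850000) = 76.89 dB SPL.

76.89 dB SPL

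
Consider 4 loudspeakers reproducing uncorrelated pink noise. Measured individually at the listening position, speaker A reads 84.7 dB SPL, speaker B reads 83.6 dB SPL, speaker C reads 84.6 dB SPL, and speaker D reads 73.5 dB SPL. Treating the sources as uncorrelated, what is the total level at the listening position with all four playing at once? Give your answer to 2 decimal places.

Uncorrelated sources add in intensity (power), not in dB.
L_total = 10·log₁₀(10^(84.7/10) + 10^(83.6/10) + 10^(84.6/10) + 10^(73.5/10)) = 10·log₁₀(835000000) = 89.22 dB SPL.

89.22 dB SPL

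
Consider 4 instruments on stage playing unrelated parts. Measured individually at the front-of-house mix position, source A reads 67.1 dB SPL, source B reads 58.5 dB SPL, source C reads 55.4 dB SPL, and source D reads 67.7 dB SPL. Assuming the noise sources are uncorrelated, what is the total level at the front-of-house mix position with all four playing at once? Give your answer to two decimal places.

Add the sources as powers (linear), then convert back to dB:
L_total = 10·log₁₀(10^(67.1/10) + 10^(58.5/10) + 10^(55.4/10) + 10^(67.7/10)) = 10·log₁₀(12070000) = 70.82 dB SPL.

70.82 dB SPL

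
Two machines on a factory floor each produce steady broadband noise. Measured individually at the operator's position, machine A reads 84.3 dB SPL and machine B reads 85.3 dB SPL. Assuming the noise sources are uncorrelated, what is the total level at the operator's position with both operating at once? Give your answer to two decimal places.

Uncorrelated sources add in intensity (power), not in dB.
L_total = 10·log₁₀(10^(84.3/10) + 10^(85.3/10)) = 10·log₁₀(608000000) = 87.84 dB SPL.

87.84 dB SPL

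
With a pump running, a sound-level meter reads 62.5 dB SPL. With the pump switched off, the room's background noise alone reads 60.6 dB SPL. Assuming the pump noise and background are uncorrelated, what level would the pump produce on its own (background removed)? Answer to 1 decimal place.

58.0 dB SPL

Background correction is a power subtraction:
L_src = 10·log₁₀(10^(62.5/10) − 10^(60.6/10)) = 10·log₁₀(630100) = 58.0 dB SPL.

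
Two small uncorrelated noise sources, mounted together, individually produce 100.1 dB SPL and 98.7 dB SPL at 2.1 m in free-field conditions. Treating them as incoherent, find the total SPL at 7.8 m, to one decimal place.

Combined at 2.1 m: 10·log₁₀(10^(100.1/10)+10^(98.7/10)) = 102.47 dB SPL.
Then apply −20·log₁₀(7.8/2.1) = -11.40 dB → 91.1 dB SPL.

91.1 dB SPL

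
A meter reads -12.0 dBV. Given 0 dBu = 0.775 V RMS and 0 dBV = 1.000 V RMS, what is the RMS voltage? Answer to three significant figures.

V = 1.000 V × 10^(-12.0/20).
= 1.000 × 0.2512 = 0.251 V.

0.251 V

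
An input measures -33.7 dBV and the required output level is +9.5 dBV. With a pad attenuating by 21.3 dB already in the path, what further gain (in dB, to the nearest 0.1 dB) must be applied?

The required make-up gain is the shortfall in the dB sum.
G = +9.5 − (-33.7) + 21.3 = 64.5 dB.

64.5 dB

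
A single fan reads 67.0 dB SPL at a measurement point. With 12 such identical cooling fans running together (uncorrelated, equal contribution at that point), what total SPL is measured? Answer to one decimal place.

12 equal incoherent sources raise the level by 10·log₁₀(12) = 10.79 dB.
L_total = 67.0 + 10.79 = 77.8 dB SPL.

77.8 dB SPL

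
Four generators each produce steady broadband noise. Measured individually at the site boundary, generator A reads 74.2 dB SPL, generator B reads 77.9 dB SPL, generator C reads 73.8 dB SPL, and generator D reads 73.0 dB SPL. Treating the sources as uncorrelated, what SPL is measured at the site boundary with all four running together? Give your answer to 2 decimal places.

81.20 dB SPL

Uncorrelated sources add in intensity (power), not in dB.
L_total = 10·log₁₀(10^(74.2/10) + 10^(77.9/10) + 10^(73.8/10) + 10^(73.0/10)) = 10·log₁₀(131900000) = 81.20 dB SPL.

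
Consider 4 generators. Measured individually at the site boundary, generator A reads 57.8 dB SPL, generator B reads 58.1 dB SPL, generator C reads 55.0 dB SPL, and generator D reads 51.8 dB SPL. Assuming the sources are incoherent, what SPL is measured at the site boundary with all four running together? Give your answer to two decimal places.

Incoherent sources sum as intensities:
L_total = 10·log₁₀(10^(57.8/10) + 10^(58.1/10) + 10^(55.0/10) + 10^(51.8/10)) = 10·log₁₀(1716000) = 62.34 dB SPL.

62.34 dB SPL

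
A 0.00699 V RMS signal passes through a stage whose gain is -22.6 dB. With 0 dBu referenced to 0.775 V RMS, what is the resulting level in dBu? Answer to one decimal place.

Input level: 20·log₁₀(0.00699/0.775) = -40.90 dBu.
Output: -40.90 − 22.6 = -63.5 dBu.

-63.5 dBu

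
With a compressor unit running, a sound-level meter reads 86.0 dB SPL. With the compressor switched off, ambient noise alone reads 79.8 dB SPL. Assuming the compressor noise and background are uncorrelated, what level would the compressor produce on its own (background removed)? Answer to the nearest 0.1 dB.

Remove the background by subtracting linear intensities:
L_src = 10·log₁₀(10^(86.0/10) − 10^(79.8/10)) = 10·log₁₀(302600000) = 84.8 dB SPL.

84.8 dB SPL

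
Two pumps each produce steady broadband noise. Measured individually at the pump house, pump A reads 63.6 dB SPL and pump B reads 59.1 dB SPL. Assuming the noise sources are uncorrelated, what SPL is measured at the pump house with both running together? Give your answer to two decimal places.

64.92 dB SPL

Uncorrelated sources add in intensity (power), not in dB.
L_total = 10·log₁₀(10^(63.6/10) + 10^(59.1/10)) = 10·log₁₀(3104000) = 64.92 dB SPL.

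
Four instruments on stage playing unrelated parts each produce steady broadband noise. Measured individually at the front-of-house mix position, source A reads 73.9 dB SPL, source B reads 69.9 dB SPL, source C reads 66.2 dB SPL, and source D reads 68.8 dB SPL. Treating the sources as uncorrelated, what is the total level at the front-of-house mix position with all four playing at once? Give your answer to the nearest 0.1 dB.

Uncorrelated sources add in intensity (power), not in dB.
L_total = 10·log₁₀(10^(73.9/10) + 10^(69.9/10) + 10^(66.2/10) + 10^(68.8/10)) = 10·log₁₀(46070000) = 76.6 dB SPL.

76.6 dB SPL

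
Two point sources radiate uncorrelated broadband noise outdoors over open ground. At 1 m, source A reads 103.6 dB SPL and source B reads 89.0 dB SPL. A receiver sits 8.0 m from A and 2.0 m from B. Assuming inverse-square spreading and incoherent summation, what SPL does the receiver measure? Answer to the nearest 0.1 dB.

87.5 dB SPL

At the listener: L_A = 103.6 − 20·log₁₀(8.0) = 85.54 dB; L_B = 89.0 − 20·log₁₀(2.0) = 82.98 dB.
Combined: 10·log₁₀(10^(85.54/10)+10^(82.98/10)) = 87.5 dB SPL.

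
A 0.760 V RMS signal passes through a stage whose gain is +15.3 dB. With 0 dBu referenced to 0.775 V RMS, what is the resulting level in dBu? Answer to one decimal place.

Input level: 20·log₁₀(0.760/0.775) = -0.17 dBu.
Output: -0.17 + 15.3 = +15.1 dBu.

+15.1 dBu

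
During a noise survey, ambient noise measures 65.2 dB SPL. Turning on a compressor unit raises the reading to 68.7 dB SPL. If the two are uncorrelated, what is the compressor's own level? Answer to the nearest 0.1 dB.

66.1 dB SPL

Remove the background by subtracting linear intensities:
L_src = 10·log₁₀(10^(68.7/10) − 10^(65.2/10)) = 10·log₁₀(4102000) = 66.1 dB SPL.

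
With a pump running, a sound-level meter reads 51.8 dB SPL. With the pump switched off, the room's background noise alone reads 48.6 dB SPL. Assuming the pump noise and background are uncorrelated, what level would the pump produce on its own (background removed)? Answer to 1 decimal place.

49.0 dB SPL

Subtract intensities: L_src = 10·log₁₀(10^(L_total/10) − 10^(L_bg/10)).
L_src = 10·log₁₀(10^(51.8/10) − 10^(48.6/10)) = 10·log₁₀(78910) = 49.0 dB SPL.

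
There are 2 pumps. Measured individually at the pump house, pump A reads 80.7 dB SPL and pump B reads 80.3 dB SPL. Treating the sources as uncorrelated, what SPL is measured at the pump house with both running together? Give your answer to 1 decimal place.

Uncorrelated sources add in intensity (power), not in dB.
L_total = 10·log₁₀(10^(80.7/10) + 10^(80.3/10)) = 10·log₁₀(224600000) = 83.5 dB SPL.

83.5 dB SPL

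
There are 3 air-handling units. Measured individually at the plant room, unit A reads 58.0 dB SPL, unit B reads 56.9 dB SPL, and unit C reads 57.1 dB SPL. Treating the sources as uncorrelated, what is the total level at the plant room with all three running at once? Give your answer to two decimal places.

Uncorrelated sources add in intensity (power), not in dB.
L_total = 10·log₁₀(10^(58.0/10) + 10^(56.9/10) + 10^(57.1/10)) = 10·log₁₀(1634000) = 62.13 dB SPL.

62.13 dB SPL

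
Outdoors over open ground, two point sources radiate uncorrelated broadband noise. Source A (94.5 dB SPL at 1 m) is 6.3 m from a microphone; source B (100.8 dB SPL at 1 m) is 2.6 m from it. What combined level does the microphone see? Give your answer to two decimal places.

92.67 dB SPL

At the listener: L_A = 94.5 − 20·log₁₀(6.3) = 78.513 dB; L_B = 100.8 − 20·log₁₀(2.6) = 92.501 dB.
Combined: 10·log₁₀(10^(78.513/10)+10^(92.501/10)) = 92.67 dB SPL.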